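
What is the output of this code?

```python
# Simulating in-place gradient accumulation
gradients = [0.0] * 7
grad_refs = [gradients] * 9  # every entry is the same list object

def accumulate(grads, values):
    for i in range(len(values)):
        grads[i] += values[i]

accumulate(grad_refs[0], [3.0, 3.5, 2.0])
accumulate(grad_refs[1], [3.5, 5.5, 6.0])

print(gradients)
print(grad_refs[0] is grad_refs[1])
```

Key concept: gradient accumulation aliasing.
Step by step:
`gradients = [0.0] * 7` → gradients = [0.0, 0.0, 0.0, 0.0, 0.0, 0.0, 0.0]
`grad_refs = [gradients] * 9` → grad_refs = [[0.0, 0.0, 0.0, 0.0, 0.0, 0.0, 0.0], [0.0, 0.0, 0.0, 0.0, 0.0, 0.0, 0.0], [0.0, 0.0, 0.0, 0.0, 0.0, 0.0, 0.0], [0.0, 0.0, 0.0, 0.0, 0.0, 0.0, 0.0], [0.0, 0.0, 0.0, 0.0, 0.0, 0.0, 0.0], [0.0, 0.0, 0.0, 0.0, 0.0, 0.0, 0.0], [0.0, 0.0, 0.0, 0.0, 0.0, 0.0, 0.0], [0.0, 0.0, 0.0, 0.0, 0.0, 0.0, 0.0], [0.0, 0.0, 0.0, 0.0, 0.0, 0.0, 0.0]]
`accumulate(grad_refs[0], [3.0, 3.5, 2.0])` → gradients = [3.0, 3.5, 2.0, 0.0, 0.0, 0.0, 0.0]; grad_refs = [[3.0, 3.5, 2.0, 0.0, 0.0, 0.0, 0.0], [3.0, 3.5, 2.0, 0.0, 0.0, 0.0, 0.0], [3.0, 3.5, 2.0, 0.0, 0.0, 0.0, 0.0], [3.0, 3.5, 2.0, 0.0, 0.0, 0.0, 0.0], [3.0, 3.5, 2.0, 0.0, 0.0, 0.0, 0.0], [3.0, 3.5, 2.0, 0.0, 0.0, 0.0, 0.0], [3.0, 3.5, 2.0, 0.0, 0.0, 0.0, 0.0], [3.0, 3.5, 2.0, 0.0, 0.0, 0.0, 0.0], [3.0, 3.5, 2.0, 0.0, 0.0, 0.0, 0.0]]
`accumulate(grad_refs[1], [3.5, 5.5, 6.0])` → gradients = [6.5, 9.0, 8.0, 0.0, 0.0, 0.0, 0.0]; grad_refs = [[6.5, 9.0, 8.0, 0.0, 0.0, 0.0, 0.0], [6.5, 9.0, 8.0, 0.0, 0.0, 0.0, 0.0], [6.5, 9.0, 8.0, 0.0, 0.0, 0.0, 0.0], [6.5, 9.0, 8.0, 0.0, 0.0, 0.0, 0.0], [6.5, 9.0, 8.0, 0.0, 0.0, 0.0, 0.0], [6.5, 9.0, 8.0, 0.0, 0.0, 0.0, 0.0], [6.5, 9.0, 8.0, 0.0, 0.0, 0.0, 0.0], [6.5, 9.0, 8.0, 0.0, 0.0, 0.0, 0.0], [6.5, 9.0, 8.0, 0.0, 0.0, 0.0, 0.0]]
`print(gradients)` → prints [6.5, 9.0, 8.0, 0.0, 0.0, 0.0, 0.0]
`print(grad_refs[0] is grad_refs[1])` → prints True

Answer:
[6.5, 9.0, 8.0, 0.0, 0.0, 0.0, 0.0]
True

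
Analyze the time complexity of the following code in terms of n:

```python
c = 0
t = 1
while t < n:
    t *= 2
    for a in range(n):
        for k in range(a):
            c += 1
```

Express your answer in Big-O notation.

Each loop level contributes: log n × n × n. Multiplying the contributions gives O(n^2 log n).

Answer: O(n^2 log n)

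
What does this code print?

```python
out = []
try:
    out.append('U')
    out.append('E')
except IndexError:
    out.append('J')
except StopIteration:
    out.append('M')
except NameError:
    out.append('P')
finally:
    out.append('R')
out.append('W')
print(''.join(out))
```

Execution trace: 'U' (try body) → 'E' (try body, no exception) → 'R' (finally) → 'W' (after the try/except). Output: UERW

Answer: UERW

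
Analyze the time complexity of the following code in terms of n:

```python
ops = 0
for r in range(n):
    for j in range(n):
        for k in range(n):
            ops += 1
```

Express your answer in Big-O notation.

Each loop level contributes: n × n × n. Multiplying the contributions gives O(n^3).

Answer: O(n^3)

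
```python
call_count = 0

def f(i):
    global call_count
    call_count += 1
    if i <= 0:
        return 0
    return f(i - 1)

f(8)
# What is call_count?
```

Linear recursion stepping by 1: 9 calls from i=8 down to ≤0.

Answer: 9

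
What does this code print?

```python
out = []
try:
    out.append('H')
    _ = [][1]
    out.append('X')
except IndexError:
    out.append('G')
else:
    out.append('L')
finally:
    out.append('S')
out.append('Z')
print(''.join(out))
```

Execution trace: 'H' (try body) → 'G' (except IndexError) → 'S' (finally) → 'Z' (after the try/except). Output: HGSZ

Answer: HGSZ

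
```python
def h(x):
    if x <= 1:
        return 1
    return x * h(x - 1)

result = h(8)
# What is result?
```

h(8) = 8 * 7 * 6 * 5 * 4 * 3 * 2 * 1 = 40320

Answer: 40320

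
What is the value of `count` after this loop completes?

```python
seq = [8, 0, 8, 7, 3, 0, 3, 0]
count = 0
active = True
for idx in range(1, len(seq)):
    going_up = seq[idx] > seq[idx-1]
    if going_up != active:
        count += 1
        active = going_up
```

Count direction changes in [8, 0, 8, 7, 3, 0, 3, 0]
`count` takes the values: 0 → 1 → 2 → 3 → 4 → 5

Answer: 5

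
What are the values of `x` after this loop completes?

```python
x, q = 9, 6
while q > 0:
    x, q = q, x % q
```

GCD of 9 and 6
`x` takes the values: 9 → 6 → 3

Answer: 3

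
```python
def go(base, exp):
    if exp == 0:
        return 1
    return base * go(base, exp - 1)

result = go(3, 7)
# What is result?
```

go(3, 7) = 3 * 3 * 3 * 3 * 3 * 3 * 3 = 2187

Answer: 2187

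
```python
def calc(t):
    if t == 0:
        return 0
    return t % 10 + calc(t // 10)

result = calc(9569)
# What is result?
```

Sum of digits of 9569: 9 + 6 + 5 + 9 = 29

Answer: 29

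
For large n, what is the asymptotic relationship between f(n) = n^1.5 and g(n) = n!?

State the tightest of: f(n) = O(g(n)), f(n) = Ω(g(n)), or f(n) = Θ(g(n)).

n^1.5 vs n!: f(n) = O(g(n)) but not Ω(g(n)) — n! grows strictly faster than n^1.5.

Answer: f(n) = O(g(n)) but not Ω(g(n)) — n! grows strictly faster than n^1.5.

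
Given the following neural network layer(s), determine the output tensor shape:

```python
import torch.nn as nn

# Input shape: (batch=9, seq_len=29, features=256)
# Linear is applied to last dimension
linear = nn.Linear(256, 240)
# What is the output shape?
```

Input: (9, 29, 256) -> Output: (9, 29, 240)

Answer: (9, 29, 240)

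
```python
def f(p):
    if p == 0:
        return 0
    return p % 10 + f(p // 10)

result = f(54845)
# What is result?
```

Sum of digits of 54845: 5 + 4 + 8 + 4 + 5 = 26

Answer: 26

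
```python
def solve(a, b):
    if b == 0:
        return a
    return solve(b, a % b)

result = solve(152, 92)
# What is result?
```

solve(152, 92) -> solve(92, 60) -> solve(60, 32) -> solve(32, 28) -> solve(28, 4) -> solve(4, 0) -> 4

Answer: 4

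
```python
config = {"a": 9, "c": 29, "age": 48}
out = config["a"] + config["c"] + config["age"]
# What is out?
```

Trace:
`config = {"a": 9, "c": 29, "age": 48}` → config = {'a': 9, 'c': 29, 'age': 48}
`out = config["a"] + config["c"] + config["age"]` → out = 86
So out = 86

Answer: 86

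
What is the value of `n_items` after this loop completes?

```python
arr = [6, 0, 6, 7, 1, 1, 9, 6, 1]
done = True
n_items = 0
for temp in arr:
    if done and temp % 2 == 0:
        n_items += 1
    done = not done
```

Count even values at even positions
`n_items` takes the values: 0 → 1 → 2

Answer: 2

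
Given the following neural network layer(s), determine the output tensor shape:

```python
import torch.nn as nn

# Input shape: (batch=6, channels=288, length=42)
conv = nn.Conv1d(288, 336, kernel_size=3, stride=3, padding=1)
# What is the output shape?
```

Input: (6, 288, 42) -> Output: (6, 336, 14)

Answer: (6, 336, 14)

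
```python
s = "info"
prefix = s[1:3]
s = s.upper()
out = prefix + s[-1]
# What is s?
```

Trace:
`s = "info"` → s = 'info'
`prefix = s[1:3]` → prefix = 'nf'
`s = s.upper()` → s = 'INFO'
`out = prefix + s[-1]` → out = 'nfO'
So s = 'INFO'

Answer: 'INFO'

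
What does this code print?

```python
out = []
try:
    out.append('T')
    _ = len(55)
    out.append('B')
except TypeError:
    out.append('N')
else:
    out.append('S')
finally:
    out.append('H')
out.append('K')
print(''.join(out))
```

Execution trace: 'T' (try body) → 'N' (except TypeError) → 'H' (finally) → 'K' (after the try/except). Output: TNHK

Answer: TNHK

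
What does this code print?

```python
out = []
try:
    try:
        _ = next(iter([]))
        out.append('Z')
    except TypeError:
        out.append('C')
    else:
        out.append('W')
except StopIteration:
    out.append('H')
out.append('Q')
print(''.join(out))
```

Execution trace: 'H' (outer except StopIteration) → 'Q' (after the try/except). Output: HQ

Answer: HQ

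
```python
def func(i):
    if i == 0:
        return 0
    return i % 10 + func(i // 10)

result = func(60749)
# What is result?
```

Sum of digits of 60749: 9 + 4 + 7 + 0 + 6 = 26

Answer: 26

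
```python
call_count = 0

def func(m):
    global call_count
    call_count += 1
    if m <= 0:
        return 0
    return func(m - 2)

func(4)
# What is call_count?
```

Linear recursion stepping by 2: 3 calls from m=4 down to ≤0.

Answer: 3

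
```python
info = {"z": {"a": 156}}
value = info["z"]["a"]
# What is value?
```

Trace:
`info = {"z": {"a": 156}}` → info = {'z': {'a': 156}}
`value = info["z"]["a"]` → value = 156
So value = 156

Answer: 156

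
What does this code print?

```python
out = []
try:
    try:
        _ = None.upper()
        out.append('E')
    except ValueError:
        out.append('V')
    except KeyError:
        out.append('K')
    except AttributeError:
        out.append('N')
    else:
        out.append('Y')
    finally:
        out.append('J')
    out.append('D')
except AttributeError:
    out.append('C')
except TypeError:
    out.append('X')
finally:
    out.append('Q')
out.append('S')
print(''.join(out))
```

Execution trace: 'N' (inner except AttributeError) → 'J' (inner finally) → 'D' (try body, no exception) → 'Q' (finally) → 'S' (after the try/except). Output: NJDQS

Answer: NJDQS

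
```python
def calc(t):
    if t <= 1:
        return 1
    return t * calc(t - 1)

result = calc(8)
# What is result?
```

calc(8) = 8 * 7 * 6 * 5 * 4 * 3 * 2 * 1 = 40320

Answer: 40320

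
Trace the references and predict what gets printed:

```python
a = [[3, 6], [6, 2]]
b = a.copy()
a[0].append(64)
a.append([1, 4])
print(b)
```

Key concept: shallow copy with nested lists.
Step by step:
`a = [[3, 6], [6, 2]]` → a = [[3, 6], [6, 2]]
`b = a.copy()` → b = [[3, 6], [6, 2]]
`a[0].append(64)` → a = [[3, 6, 64], [6, 2]]; b = [[3, 6, 64], [6, 2]]
`a.append([1, 4])` → a = [[3, 6, 64], [6, 2], [1, 4]]
`print(b)` → prints [[3, 6, 64], [6, 2]]

Answer: [[3, 6, 64], [6, 2]]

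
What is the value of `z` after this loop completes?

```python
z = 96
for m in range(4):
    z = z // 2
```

Halve 4 times: 96 // 2^4 = 6
`z` takes the values: 96 → 48 → 24 → 12 → 6

Answer: 6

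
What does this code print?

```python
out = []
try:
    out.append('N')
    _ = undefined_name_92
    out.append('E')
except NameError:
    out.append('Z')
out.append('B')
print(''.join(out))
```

Execution trace: 'N' (try body) → 'Z' (except NameError) → 'B' (after the try/except). Output: NZB

Answer: NZB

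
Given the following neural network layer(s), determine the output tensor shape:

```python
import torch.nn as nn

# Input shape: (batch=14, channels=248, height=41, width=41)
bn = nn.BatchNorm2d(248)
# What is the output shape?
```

Input: (14, 248, 41, 41) -> Output: (14, 248, 41, 41)

Answer: (14, 248, 41, 41)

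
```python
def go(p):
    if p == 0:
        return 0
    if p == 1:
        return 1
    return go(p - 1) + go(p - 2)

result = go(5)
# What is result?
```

Build up from base cases: go(0)=0, go(1)=1, go(2)=1, go(3)=2, go(4)=3, go(5)=5

Answer: 5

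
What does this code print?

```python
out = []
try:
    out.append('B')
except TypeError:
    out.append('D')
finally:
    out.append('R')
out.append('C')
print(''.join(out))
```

Execution trace: 'B' (try body, no exception) → 'R' (finally) → 'C' (after the try/except). Output: BRC

Answer: BRC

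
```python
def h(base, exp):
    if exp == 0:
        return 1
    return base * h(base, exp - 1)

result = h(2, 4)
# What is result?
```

h(2, 4) = 2 * 2 * 2 * 2 = 16

Answer: 16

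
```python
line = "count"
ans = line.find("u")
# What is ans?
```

Trace:
`line = "count"` → line = 'count'
`ans = line.find("u")` → ans = 2
So ans = 2

Answer: 2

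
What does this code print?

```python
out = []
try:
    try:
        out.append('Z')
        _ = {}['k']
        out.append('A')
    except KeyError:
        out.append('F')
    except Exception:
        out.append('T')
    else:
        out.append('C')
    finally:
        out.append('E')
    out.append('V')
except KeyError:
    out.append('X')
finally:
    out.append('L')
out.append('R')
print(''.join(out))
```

Execution trace: 'Z' (inner try body) → 'F' (inner except KeyError) → 'E' (inner finally) → 'V' (try body, no exception) → 'L' (finally) → 'R' (after the try/except). Output: ZFEVLR

Answer: ZFEVLR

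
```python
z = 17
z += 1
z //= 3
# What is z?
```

Trace:
`z = 17` → z = 17
`z += 1` → z = 18
`z //= 3` → z = 6
So z = 6

Answer: 6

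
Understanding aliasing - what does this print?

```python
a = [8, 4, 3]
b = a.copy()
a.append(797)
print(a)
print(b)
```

Key concept: list.copy() creates independent copy.
Step by step:
`a = [8, 4, 3]` → a = [8, 4, 3]
`b = a.copy()` → b = [8, 4, 3]
`a.append(797)` → a = [8, 4, 3, 797]
`print(a)` → prints [8, 4, 3, 797]
`print(b)` → prints [8, 4, 3]

Answer:
[8, 4, 3, 797]
[8, 4, 3]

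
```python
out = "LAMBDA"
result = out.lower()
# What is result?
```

Trace:
`out = "LAMBDA"` → out = 'LAMBDA'
`result = out.lower()` → result = 'lambda'
So result = 'lambda'

Answer: 'lambda'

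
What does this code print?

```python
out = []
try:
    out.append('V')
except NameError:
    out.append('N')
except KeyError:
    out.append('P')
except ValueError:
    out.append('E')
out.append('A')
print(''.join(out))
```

Execution trace: 'V' (try body, no exception) → 'A' (after the try/except). Output: VA

Answer: VA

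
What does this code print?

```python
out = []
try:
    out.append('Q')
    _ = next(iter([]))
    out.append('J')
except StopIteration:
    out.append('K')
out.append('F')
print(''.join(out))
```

Execution trace: 'Q' (try body) → 'K' (except StopIteration) → 'F' (after the try/except). Output: QKF

Answer: QKF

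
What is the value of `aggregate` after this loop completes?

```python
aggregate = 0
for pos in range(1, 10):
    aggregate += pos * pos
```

Sum of squares 1² to 9² = 285
`aggregate` takes the values: 0 → 1 → 5 → 14 → 30 → 55 → 91 → 140 → 204 → 285

Answer: 285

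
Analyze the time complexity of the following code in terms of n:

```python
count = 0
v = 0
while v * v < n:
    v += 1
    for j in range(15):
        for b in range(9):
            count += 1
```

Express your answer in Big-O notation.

Each loop level contributes: √n × 1 × 1. Multiplying the contributions gives O(√n).

Answer: O(√n)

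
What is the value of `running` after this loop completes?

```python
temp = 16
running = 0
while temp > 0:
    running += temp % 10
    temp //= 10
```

Sum digits of 16
`running` takes the values: 0 → 6 → 7

Answer: 7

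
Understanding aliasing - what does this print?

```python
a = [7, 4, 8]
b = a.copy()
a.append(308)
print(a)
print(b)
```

Key concept: list.copy() creates independent copy.
Step by step:
`a = [7, 4, 8]` → a = [7, 4, 8]
`b = a.copy()` → b = [7, 4, 8]
`a.append(308)` → a = [7, 4, 8, 308]
`print(a)` → prints [7, 4, 8, 308]
`print(b)` → prints [7, 4, 8]

Answer:
[7, 4, 8, 308]
[7, 4, 8]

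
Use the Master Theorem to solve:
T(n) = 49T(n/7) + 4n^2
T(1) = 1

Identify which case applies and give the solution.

a=49, b=7, f(n)=4n^2. log_7(49) = 2. Since c=2 = 2, Case 2 applies: T(n) = Θ(n^log_b(a) · log n) = O(n^2 log n).

Answer: O(n^2 log n) - Case 2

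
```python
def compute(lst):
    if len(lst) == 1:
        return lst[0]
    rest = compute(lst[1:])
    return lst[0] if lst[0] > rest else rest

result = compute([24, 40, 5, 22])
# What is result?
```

Recursive max over [24, 40, 5, 22] = 40

Answer: 40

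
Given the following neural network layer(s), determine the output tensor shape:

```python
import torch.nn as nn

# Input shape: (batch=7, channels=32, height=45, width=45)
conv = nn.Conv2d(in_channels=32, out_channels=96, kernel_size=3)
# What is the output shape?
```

Input: (7, 32, 45, 45) -> Output: (7, 96, 43, 43)

Answer: (7, 96, 43, 43)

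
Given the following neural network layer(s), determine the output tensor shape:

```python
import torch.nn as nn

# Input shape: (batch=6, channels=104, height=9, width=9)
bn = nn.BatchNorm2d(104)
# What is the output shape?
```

Input: (6, 104, 9, 9) -> Output: (6, 104, 9, 9)

Answer: (6, 104, 9, 9)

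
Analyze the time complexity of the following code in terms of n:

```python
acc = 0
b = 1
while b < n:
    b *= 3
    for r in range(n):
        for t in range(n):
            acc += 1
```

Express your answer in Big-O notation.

Each loop level contributes: log n × n × n. Multiplying the contributions gives O(n^2 log n).

Answer: O(n^2 log n)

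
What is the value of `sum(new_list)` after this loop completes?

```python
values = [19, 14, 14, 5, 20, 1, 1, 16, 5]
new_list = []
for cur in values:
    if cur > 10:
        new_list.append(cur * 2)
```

Sum of doubled values > 10
`new_list` takes the values: [] → [38] → [38, 28] → [38, 28, 28] → [38, 28, 28, 40] → [38, 28, 28, 40, 32]
So `sum(new_list)` = 166

Answer: 166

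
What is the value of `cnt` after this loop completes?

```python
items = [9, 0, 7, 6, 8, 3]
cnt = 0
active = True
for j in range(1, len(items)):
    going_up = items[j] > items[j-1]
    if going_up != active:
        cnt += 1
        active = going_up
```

Count direction changes in [9, 0, 7, 6, 8, 3]
`cnt` takes the values: 0 → 1 → 2 → 3 → 4 → 5

Answer: 5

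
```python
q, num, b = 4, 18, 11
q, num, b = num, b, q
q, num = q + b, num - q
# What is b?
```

Trace:
`q, num, b = 4, 18, 11` → q = 4; num = 18; b = 11
`q, num, b = num, b, q` → q = 18; num = 11; b = 4
`q, num = q + b, num - q` → q = 22; num = -7
So b = 4

Answer: 4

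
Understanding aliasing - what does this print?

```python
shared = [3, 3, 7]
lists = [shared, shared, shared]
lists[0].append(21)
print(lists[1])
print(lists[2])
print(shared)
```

Key concept: list of same reference.
Step by step:
`shared = [3, 3, 7]` → shared = [3, 3, 7]
`lists = [shared, shared, shared]` → lists = [[3, 3, 7], [3, 3, 7], [3, 3, 7]]
`lists[0].append(21)` → shared = [3, 3, 7, 21]; lists = [[3, 3, 7, 21], [3, 3, 7, 21], [3, 3, 7, 21]]
`print(lists[1])` → prints [3, 3, 7, 21]
`print(lists[2])` → prints [3, 3, 7, 21]
`print(shared)` → prints [3, 3, 7, 21]

Answer:
[3, 3, 7, 21]
[3, 3, 7, 21]
[3, 3, 7, 21]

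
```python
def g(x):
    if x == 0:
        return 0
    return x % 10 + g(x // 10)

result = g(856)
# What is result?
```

Sum of digits of 856: 6 + 5 + 8 = 19

Answer: 19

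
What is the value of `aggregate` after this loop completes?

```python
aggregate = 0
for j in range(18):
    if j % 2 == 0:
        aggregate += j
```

Sum of even numbers 0 to 17
`aggregate` takes the values: 0 → 2 → 6 → 12 → 20 → 30 → 42 → 56 → 72

Answer: 72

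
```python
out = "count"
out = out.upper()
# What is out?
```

Trace:
`out = "count"` → out = 'count'
`out = out.upper()` → out = 'COUNT'
So out = 'COUNT'

Answer: 'COUNT'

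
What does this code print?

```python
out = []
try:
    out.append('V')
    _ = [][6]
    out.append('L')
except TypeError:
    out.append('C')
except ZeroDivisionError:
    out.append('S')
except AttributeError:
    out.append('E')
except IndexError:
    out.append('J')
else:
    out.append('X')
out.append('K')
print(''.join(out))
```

Execution trace: 'V' (try body) → 'J' (except IndexError) → 'K' (after the try/except). Output: VJK

Answer: VJK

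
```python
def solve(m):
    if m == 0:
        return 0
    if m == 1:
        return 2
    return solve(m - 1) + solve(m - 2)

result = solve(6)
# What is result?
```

Build up from base cases: solve(0)=0, solve(1)=2, solve(2)=2, solve(3)=4, solve(4)=6, solve(5)=10, solve(6)=16

Answer: 16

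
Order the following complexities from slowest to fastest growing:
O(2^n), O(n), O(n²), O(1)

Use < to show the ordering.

Ordered by growth rate: O(1) < O(n) < O(n²) < O(2^n)

Answer: O(1) < O(n) < O(n²) < O(2^n)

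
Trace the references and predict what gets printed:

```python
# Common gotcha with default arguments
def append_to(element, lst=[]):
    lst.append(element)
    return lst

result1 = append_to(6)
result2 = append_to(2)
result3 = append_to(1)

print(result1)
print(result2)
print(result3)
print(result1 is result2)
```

Key concept: mutable default argument gotcha.
Step by step:
`result1 = append_to(6)` → result1 = [6]
`result2 = append_to(2)` → result1 = [6, 2] (same object as result2); result2 = [6, 2] (same object as result1)
`result3 = append_to(1)` → result1 = [6, 2, 1] (same object as result2, result3); result2 = [6, 2, 1] (same object as result1, result3); result3 = [6, 2, 1] (same object as result1, result2)
`print(result1)` → prints [6, 2, 1]
`print(result2)` → prints [6, 2, 1]
`print(result3)` → prints [6, 2, 1]
`print(result1 is result2)` → prints True

Answer:
[6, 2, 1]
[6, 2, 1]
[6, 2, 1]
True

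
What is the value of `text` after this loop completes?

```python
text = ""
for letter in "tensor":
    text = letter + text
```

Reverse 'tensor'
`text` takes the values: "" → "t" → "et" → "net" → "snet" → "osnet" → "rosnet"

Answer: "rosnet"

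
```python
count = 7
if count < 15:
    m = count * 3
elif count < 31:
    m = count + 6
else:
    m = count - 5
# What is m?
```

Trace:
`count = 7` → count = 7
`if count < 15: ...` → count < 15 is True → m = 21
So m = 21

Answer: 21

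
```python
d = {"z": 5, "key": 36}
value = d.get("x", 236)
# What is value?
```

Trace:
`d = {"z": 5, "key": 36}` → d = {'z': 5, 'key': 36}
`value = d.get("x", 236)` → value = 236
So value = 236

Answer: 236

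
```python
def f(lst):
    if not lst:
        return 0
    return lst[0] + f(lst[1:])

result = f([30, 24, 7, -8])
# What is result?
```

30 + 24 + 7 + (-8) + 0 = 53

Answer: 53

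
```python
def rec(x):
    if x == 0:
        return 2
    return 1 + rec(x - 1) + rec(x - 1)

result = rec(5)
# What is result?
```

rec(x) = 1 + 2·rec(x-1), rec(0)=2. Closed form: (2+1)·2^5 - 1 = 95.

Answer: 95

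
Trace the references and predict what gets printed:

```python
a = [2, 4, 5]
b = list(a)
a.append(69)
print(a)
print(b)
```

Key concept: list() constructor creates copy.
Step by step:
`a = [2, 4, 5]` → a = [2, 4, 5]
`b = list(a)` → b = [2, 4, 5]
`a.append(69)` → a = [2, 4, 5, 69]
`print(a)` → prints [2, 4, 5, 69]
`print(b)` → prints [2, 4, 5]

Answer:
[2, 4, 5, 69]
[2, 4, 5]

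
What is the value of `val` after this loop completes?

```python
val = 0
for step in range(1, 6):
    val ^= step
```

XOR of 1 to 5
`val` takes the values: 0 → 1 → 3 → 0 → 4 → 1

Answer: 1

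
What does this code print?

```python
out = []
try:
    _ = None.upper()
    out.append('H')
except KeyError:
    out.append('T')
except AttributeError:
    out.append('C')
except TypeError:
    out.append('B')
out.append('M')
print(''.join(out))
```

Execution trace: 'C' (except AttributeError) → 'M' (after the try/except). Output: CM

Answer: CM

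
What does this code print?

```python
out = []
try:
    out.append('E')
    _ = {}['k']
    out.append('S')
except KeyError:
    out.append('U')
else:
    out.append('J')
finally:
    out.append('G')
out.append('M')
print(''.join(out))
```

Execution trace: 'E' (try body) → 'U' (except KeyError) → 'G' (finally) → 'M' (after the try/except). Output: EUGM

Answer: EUGM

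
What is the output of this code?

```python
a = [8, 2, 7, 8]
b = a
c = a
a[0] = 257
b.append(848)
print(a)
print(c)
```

Key concept: multiple aliases.
Step by step:
`a = [8, 2, 7, 8]` → a = [8, 2, 7, 8]
`b = a` → b = [8, 2, 7, 8] (same object as a)
`c = a` → c = [8, 2, 7, 8] (same object as a, b)
`a[0] = 257` → a = [257, 2, 7, 8] (same object as b, c); b = [257, 2, 7, 8] (same object as a, c); c = [257, 2, 7, 8] (same object as a, b)
`b.append(848)` → a = [257, 2, 7, 8, 848] (same object as b, c); b = [257, 2, 7, 8, 848] (same object as a, c); c = [257, 2, 7, 8, 848] (same object as a, b)
`print(a)` → prints [257, 2, 7, 8, 848]
`print(c)` → prints [257, 2, 7, 8, 848]

Answer:
[257, 2, 7, 8, 848]
[257, 2, 7, 8, 848]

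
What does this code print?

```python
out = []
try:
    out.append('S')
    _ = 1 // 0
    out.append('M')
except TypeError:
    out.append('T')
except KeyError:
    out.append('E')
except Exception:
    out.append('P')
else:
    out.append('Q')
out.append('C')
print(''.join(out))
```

Execution trace: 'S' (try body) → 'P' (except Exception) → 'C' (after the try/except). Output: SPC

Answer: SPC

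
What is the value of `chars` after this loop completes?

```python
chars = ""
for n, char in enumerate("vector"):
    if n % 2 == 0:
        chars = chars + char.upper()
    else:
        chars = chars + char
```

Uppercase even positions in 'vector'
`chars` takes the values: "" → "V" → "Ve" → "VeC" → "VeCt" → "VeCtO" → "VeCtOr"

Answer: "VeCtOr"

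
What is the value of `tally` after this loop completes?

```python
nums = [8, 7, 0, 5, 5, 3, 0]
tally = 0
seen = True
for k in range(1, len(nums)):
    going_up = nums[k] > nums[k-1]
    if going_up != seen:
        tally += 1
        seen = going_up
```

Count direction changes in [8, 7, 0, 5, 5, 3, 0]
`tally` takes the values: 0 → 1 → 2 → 3

Answer: 3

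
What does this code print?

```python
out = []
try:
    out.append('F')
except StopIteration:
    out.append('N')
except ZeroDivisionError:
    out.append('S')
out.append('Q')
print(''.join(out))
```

Execution trace: 'F' (try body, no exception) → 'Q' (after the try/except). Output: FQ

Answer: FQ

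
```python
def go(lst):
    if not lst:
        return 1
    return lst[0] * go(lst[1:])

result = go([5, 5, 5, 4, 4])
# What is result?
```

Product over [5, 5, 5, 4, 4] = 5 * 5 * 5 * 4 * 4 = 2000

Answer: 2000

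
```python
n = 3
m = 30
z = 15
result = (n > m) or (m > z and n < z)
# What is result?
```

Trace:
`n = 3` → n = 3
`m = 30` → m = 30
`z = 15` → z = 15
`result = (n > m) or (m > z and n < z)` → result = True
So result = True

Answer: True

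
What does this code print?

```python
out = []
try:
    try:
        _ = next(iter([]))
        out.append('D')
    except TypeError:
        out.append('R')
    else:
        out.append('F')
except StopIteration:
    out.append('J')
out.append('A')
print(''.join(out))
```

Execution trace: 'J' (outer except StopIteration) → 'A' (after the try/except). Output: JA

Answer: JA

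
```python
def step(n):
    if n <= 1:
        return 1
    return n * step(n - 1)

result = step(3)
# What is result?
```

step(3) = 3 * 2 * 1 = 6

Answer: 6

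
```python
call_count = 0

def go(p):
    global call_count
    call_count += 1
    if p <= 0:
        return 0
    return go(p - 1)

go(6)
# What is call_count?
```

Linear recursion stepping by 1: 7 calls from p=6 down to ≤0.

Answer: 7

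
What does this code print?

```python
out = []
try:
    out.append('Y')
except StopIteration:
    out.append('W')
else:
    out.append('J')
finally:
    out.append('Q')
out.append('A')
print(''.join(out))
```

Execution trace: 'Y' (try body, no exception) → 'J' (else) → 'Q' (finally) → 'A' (after the try/except). Output: YJQA

Answer: YJQA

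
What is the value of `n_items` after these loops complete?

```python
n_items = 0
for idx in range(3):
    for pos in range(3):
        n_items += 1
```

3 * 3 = 9
`n_items` takes the values: 0 → 1 → 2 → 3 → 4 → 5 → 6 → 7 → 8 → 9

Answer: 9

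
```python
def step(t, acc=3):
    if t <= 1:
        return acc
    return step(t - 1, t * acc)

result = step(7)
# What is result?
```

Accumulator trace (n, acc): (7, 3) -> (6, 21) -> (5, 126) -> (4, 630) -> (3, 2520) -> (2, 7560) -> (1, 15120) -> return 15120

Answer: 15120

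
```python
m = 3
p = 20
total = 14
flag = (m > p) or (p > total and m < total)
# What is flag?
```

Trace:
`m = 3` → m = 3
`p = 20` → p = 20
`total = 14` → total = 14
`flag = (m > p) or (p > total and m < total)` → flag = True
So flag = True

Answer: True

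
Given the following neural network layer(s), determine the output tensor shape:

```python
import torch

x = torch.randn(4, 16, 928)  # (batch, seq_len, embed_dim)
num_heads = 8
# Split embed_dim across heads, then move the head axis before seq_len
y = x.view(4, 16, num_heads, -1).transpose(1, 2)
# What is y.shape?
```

Input: (4, 16, 928) -> head_dim = 928 // 8 = 116; after view: (4, 16, 8, 116) -> after transpose(1, 2): (4, 8, 16, 116) -> Output: (4, 8, 16, 116)

Answer: (4, 8, 16, 116)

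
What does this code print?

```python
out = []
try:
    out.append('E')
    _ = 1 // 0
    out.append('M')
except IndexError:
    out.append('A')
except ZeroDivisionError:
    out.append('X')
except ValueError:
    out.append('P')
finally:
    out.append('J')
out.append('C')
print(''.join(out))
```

Execution trace: 'E' (try body) → 'X' (except ZeroDivisionError) → 'J' (finally) → 'C' (after the try/except). Output: EXJC

Answer: EXJC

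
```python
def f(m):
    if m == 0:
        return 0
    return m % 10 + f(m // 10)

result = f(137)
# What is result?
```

Sum of digits of 137: 7 + 3 + 1 = 11

Answer: 11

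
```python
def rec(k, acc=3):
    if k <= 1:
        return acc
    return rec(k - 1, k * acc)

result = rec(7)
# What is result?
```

Accumulator trace (n, acc): (7, 3) -> (6, 21) -> (5, 126) -> (4, 630) -> (3, 2520) -> (2, 7560) -> (1, 15120) -> return 15120

Answer: 15120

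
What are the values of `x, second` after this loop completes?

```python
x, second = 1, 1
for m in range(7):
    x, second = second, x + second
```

Fibonacci: after 7 iterations
`x, second` takes the values: (1, 1) → (1, 2) → (2, 3) → (3, 5) → (5, 8) → (8, 13) → (13, 21) → (21, 34)

Answer: 21, 34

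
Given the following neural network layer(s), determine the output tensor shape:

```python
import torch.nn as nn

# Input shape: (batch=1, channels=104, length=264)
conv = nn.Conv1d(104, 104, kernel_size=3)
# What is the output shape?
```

Input: (1, 104, 264) -> Output: (1, 104, 262)

Answer: (1, 104, 262)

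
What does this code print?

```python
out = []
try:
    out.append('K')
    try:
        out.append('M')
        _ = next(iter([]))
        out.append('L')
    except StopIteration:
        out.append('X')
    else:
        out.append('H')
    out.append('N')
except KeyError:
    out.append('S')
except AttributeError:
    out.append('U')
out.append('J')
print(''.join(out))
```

Execution trace: 'K' (try body) → 'M' (inner try body) → 'X' (inner except StopIteration) → 'N' (try body, no exception) → 'J' (after the try/except). Output: KMXNJ

Answer: KMXNJ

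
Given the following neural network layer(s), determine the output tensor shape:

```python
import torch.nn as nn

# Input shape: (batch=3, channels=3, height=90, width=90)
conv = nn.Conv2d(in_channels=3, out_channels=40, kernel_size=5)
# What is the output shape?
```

Input: (3, 3, 90, 90) -> Output: (3, 40, 86, 86)

Answer: (3, 40, 86, 86)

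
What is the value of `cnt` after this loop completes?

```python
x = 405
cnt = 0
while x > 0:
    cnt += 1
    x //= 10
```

Count digits by repeated division by 10
`cnt` takes the values: 0 → 1 → 2 → 3

Answer: 3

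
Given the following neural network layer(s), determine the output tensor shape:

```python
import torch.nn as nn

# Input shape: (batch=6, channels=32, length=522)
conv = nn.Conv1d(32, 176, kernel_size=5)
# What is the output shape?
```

Input: (6, 32, 522) -> Output: (6, 176, 518)

Answer: (6, 176, 518)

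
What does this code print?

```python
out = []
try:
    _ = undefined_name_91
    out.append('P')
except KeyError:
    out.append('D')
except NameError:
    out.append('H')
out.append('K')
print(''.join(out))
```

Execution trace: 'H' (except NameError) → 'K' (after the try/except). Output: HK

Answer: HK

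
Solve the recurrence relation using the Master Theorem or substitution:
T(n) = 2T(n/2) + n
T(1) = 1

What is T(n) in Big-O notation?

By Master Theorem: a=2, b=2, f(n)=n. Since log_2(2) = 1 and f(n) = Θ(n^1), Case 2 applies. T(n) = O(n log n).

Answer: O(n log n)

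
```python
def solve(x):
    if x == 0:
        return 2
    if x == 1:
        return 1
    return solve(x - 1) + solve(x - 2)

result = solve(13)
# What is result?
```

Build up from base cases: solve(0)=2, solve(1)=1, solve(2)=3, solve(3)=4, solve(4)=7, solve(5)=11, solve(6)=18, ..., solve(13)=521

Answer: 521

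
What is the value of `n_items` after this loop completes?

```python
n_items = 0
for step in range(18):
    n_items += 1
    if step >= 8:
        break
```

Loop breaks when step reaches 8, n_items is 9
`n_items` takes the values: 0 → 1 → 2 → 3 → 4 → 5 → 6 → 7 → 8 → 9

Answer: 9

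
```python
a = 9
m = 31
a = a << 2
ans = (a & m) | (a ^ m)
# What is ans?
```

Trace:
`a = 9` → a = 9
`m = 31` → m = 31
`a = a << 2` → a = 36
`ans = (a & m) | (a ^ m)` → ans = 63
So ans = 63

Answer: 63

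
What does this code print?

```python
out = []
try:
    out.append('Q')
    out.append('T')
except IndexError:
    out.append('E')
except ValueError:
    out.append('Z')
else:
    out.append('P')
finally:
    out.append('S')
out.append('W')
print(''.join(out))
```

Execution trace: 'Q' (try body) → 'T' (try body, no exception) → 'P' (else) → 'S' (finally) → 'W' (after the try/except). Output: QTPSW

Answer: QTPSW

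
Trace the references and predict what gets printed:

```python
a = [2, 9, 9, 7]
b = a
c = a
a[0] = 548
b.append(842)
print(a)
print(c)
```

Key concept: multiple aliases.
Step by step:
`a = [2, 9, 9, 7]` → a = [2, 9, 9, 7]
`b = a` → b = [2, 9, 9, 7] (same object as a)
`c = a` → c = [2, 9, 9, 7] (same object as a, b)
`a[0] = 548` → a = [548, 9, 9, 7] (same object as b, c); b = [548, 9, 9, 7] (same object as a, c); c = [548, 9, 9, 7] (same object as a, b)
`b.append(842)` → a = [548, 9, 9, 7, 842] (same object as b, c); b = [548, 9, 9, 7, 842] (same object as a, c); c = [548, 9, 9, 7, 842] (same object as a, b)
`print(a)` → prints [548, 9, 9, 7, 842]
`print(c)` → prints [548, 9, 9, 7, 842]

Answer:
[548, 9, 9, 7, 842]
[548, 9, 9, 7, 842]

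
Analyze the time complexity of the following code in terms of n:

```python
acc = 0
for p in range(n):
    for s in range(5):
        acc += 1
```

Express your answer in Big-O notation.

Each loop level contributes: n × 1. Multiplying the contributions gives O(n).

Answer: O(n)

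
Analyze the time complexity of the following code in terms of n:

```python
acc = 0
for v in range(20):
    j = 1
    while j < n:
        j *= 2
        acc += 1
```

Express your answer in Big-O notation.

Each loop level contributes: 1 × log n. Multiplying the contributions gives O(log n).

Answer: O(log n)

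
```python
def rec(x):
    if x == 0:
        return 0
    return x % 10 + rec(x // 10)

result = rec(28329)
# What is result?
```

Sum of digits of 28329: 9 + 2 + 3 + 8 + 2 = 24

Answer: 24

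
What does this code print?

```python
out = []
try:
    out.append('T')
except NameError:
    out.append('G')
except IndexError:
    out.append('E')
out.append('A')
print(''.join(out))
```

Execution trace: 'T' (try body, no exception) → 'A' (after the try/except). Output: TA

Answer: TA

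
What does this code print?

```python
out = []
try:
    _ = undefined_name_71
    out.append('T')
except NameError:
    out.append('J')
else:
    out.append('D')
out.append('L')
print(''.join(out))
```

Execution trace: 'J' (except NameError) → 'L' (after the try/except). Output: JL

Answer: JL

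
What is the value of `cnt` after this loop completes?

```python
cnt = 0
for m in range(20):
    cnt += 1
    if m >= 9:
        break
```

Loop breaks when m reaches 9, cnt is 10
`cnt` takes the values: 0 → 1 → 2 → 3 → 4 → 5 → 6 → 7 → 8 → 9 → 10

Answer: 10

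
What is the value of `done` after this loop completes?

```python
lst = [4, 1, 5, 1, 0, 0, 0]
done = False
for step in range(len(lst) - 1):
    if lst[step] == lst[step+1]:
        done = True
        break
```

Check consecutive duplicates in [4, 1, 5, 1, 0, 0, 0]
`done` takes the values: False → True

Answer: True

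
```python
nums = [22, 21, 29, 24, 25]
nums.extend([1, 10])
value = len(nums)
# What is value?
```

Trace:
`nums = [22, 21, 29, 24, 25]` → nums = [22, 21, 29, 24, 25]
`nums.extend([1, 10])` → nums = [22, 21, 29, 24, 25, 1, 10]
`value = len(nums)` → value = 7
So value = 7

Answer: 7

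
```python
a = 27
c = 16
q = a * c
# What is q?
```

Trace:
`a = 27` → a = 27
`c = 16` → c = 16
`q = a * c` → q = 432
So q = 432

Answer: 432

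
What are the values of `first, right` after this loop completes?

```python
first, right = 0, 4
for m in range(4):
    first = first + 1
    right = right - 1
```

first goes 0→4, right goes 4→0
`first, right` takes the values: (0, 4) → (1, 4) → (1, 3) → (2, 3) → (2, 2) → (3, 2) → (3, 1) → (4, 1) → (4, 0)

Answer: 4, 0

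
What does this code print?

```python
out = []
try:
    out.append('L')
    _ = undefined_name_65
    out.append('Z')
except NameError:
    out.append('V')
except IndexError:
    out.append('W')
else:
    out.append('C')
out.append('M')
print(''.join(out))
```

Execution trace: 'L' (try body) → 'V' (except NameError) → 'M' (after the try/except). Output: LVM

Answer: LVM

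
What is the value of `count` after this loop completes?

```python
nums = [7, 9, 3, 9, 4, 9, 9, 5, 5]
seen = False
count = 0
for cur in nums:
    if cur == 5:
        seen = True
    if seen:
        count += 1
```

Count elements after first 5 in [7, 9, 3, 9, 4, 9, 9, 5, 5]
`count` takes the values: 0 → 1 → 2

Answer: 2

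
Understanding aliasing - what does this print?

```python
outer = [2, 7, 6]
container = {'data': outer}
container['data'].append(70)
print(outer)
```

Key concept: dict holds reference to list.
Step by step:
`outer = [2, 7, 6]` → outer = [2, 7, 6]
`container = {'data': outer}` → container = {'data': [2, 7, 6]}
`container['data'].append(70)` → outer = [2, 7, 6, 70]; container = {'data': [2, 7, 6, 70]}
`print(outer)` → prints [2, 7, 6, 70]

Answer: [2, 7, 6, 70]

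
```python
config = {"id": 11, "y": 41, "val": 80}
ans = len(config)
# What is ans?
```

Trace:
`config = {"id": 11, "y": 41, "val": 80}` → config = {'id': 11, 'y': 41, 'val': 80}
`ans = len(config)` → ans = 3
So ans = 3

Answer: 3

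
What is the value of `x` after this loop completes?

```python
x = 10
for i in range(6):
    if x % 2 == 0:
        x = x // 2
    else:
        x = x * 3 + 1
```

Collatz-style transformation from 10
`x` takes the values: 10 → 5 → 16 → 8 → 4 → 2 → 1

Answer: 1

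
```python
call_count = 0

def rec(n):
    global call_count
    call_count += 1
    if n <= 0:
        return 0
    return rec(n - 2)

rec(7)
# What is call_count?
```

Linear recursion stepping by 2: 5 calls from n=7 down to ≤0.

Answer: 5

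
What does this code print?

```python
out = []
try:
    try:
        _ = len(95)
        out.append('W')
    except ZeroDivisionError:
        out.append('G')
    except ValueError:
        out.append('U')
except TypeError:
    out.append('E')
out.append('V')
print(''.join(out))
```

Execution trace: 'E' (outer except TypeError) → 'V' (after the try/except). Output: EV

Answer: EV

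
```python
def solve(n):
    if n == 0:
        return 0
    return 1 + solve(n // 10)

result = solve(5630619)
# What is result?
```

Count of digits of 5630619: 7

Answer: 7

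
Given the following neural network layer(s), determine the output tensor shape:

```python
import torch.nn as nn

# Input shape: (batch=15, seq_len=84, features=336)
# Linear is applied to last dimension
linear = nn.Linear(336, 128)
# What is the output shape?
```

Input: (15, 84, 336) -> Output: (15, 84, 128)

Answer: (15, 84, 128)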